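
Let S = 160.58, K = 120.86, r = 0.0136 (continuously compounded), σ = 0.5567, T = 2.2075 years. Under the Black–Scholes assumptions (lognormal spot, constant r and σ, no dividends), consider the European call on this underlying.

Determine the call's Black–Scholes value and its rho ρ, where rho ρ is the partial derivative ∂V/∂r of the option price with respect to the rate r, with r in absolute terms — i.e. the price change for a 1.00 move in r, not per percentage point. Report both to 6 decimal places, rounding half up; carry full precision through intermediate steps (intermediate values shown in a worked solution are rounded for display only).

price = 69.187430
ρ = 125.972023

σ√T = 0.5567·√2.2075 = 0.827126
d₁ = (ln(S/K) + (r+σ²/2)T) / (σ√T) = (ln(160.58/120.86) + (0.0136+0.5567²/2)·2.2075) / 0.827126 = (0.284159 + 0.372091) / 0.827126 = 0.793410
d₂ = d₁ − σ√T = 0.793410 − 0.827126 = -0.033716
e^{−rT} = e^{−0.0136·2.2075} = 0.970424
N(d₁) = 0.786231,  N(d₂) = 0.486552
Call price V = S·N(d₁) − K·e^{−rT}·N(d₂) = 126.252899 − 57.065469 = 69.187430
ρ = K·T·e^{−rT}·N(d₂) = 125.972023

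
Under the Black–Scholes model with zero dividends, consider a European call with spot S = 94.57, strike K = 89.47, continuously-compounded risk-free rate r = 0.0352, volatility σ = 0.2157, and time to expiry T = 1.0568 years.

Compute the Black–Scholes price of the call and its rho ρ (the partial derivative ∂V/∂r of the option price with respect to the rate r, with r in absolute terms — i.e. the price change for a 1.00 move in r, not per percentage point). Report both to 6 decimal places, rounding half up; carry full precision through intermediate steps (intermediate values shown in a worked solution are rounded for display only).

σ√T = 0.2157·√1.0568 = 0.221741
d₁ = (ln(S/K) + (r+σ²/2)T) / (σ√T) = (ln(94.57/89.47) + (0.0352+0.2157²/2)·1.0568) / 0.221741 = (0.055437 + 0.061784) / 0.221741 = 0.528638
d₂ = d₁ − σ√T = 0.528638 − 0.221741 = 0.306897
e^{−rT} = e^{−0.0352·1.0568} = 0.963484
N(d₁) = 0.701472,  N(d₂) = 0.620539
Call price V = S·N(d₁) − K·e^{−rT}·N(d₂) = 66.338182 − 53.492275 = 12.845907
ρ = K·T·e^{−rT}·N(d₂) = 56.530636

price = 12.845907
ρ = 56.530636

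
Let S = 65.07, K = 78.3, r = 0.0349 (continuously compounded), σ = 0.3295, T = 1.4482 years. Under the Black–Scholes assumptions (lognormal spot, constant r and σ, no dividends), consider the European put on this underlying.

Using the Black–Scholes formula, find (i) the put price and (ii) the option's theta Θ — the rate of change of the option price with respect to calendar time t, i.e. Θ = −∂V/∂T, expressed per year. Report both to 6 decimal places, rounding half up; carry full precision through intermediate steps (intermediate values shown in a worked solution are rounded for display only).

σ√T = 0.3295·√1.4482 = 0.396524
d₁ = (ln(S/K) + (r+σ²/2)T) / (σ√T) = (ln(65.07/78.3) + (0.0349+0.3295²/2)·1.4482) / 0.396524 = (-0.185084 + 0.129158) / 0.396524 = -0.141041
d₂ = d₁ − σ√T = -0.141041 − 0.396524 = -0.537565
e^{−rT} = e^{−0.0349·1.4482} = 0.950714
N(−d₁) = 0.556081,  N(−d₂) = 0.704561
Put price V = K·e^{−rT}·N(−d₂) − S·N(−d₁) = 52.448172 − 36.184200 = 16.263972
φ(d₁) = (1/√(2π))·e^{−d₁²/2} = 0.394994
Θ = −S·φ(d₁)·σ/(2√T) + r·K·e^{−rT}·N(−d₂) = −3.518701 + 1.830441 = -1.688260

price = 16.263972
Θ = -1.688260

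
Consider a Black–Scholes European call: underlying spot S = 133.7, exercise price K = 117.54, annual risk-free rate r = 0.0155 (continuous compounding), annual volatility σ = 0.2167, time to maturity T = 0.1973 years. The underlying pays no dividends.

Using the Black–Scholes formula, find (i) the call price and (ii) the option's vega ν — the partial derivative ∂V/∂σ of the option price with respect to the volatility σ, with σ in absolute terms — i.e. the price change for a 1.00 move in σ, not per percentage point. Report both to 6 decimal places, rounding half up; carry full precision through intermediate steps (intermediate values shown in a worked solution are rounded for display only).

σ√T = 0.2167·√0.1973 = 0.096255
d₁ = (ln(S/K) + (r+σ²/2)T) / (σ√T) = (ln(133.7/117.54) + (0.0155+0.2167²/2)·0.1973) / 0.096255 = (0.128820 + 0.007691) / 0.096255 = 1.418219
d₂ = d₁ − σ√T = 1.418219 − 0.096255 = 1.321964
e^{−rT} = e^{−0.0155·0.1973} = 0.996947
N(d₁) = 0.921937,  N(d₂) = 0.906910
Call price V = S·N(d₁) − K·e^{−rT}·N(d₂) = 123.262926 − 106.272706 = 16.990219
φ(d₁) = (1/√(2π))·e^{−d₁²/2} = 0.145932
ν = S·φ(d₁)·√T = 8.666561

price = 16.990219
ν = 8.666561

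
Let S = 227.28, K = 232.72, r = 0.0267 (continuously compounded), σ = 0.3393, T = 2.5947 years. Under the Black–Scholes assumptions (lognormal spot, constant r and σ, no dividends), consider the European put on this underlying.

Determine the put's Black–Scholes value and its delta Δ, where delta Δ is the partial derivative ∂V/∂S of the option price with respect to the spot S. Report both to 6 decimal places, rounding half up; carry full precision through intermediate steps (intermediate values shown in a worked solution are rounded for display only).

σ√T = 0.3393·√2.5947 = 0.546547
d₁ = (ln(S/K) + (r+σ²/2)T) / (σ√T) = (ln(227.28/232.72) + (0.0267+0.3393²/2)·2.5947) / 0.546547 = (-0.023653 + 0.218635) / 0.546547 = 0.356752
d₂ = d₁ − σ√T = 0.356752 − 0.546547 = -0.189794
e^{−rT} = e^{−0.0267·2.5947} = 0.933067
N(−d₁) = 0.360639,  N(−d₂) = 0.575265
Put price V = K·e^{−rT}·N(−d₂) − S·N(−d₁) = 124.914917 − 81.965930 = 42.948987
Δ = −N(−d₁) = -0.360639

price = 42.948987
Δ = -0.360639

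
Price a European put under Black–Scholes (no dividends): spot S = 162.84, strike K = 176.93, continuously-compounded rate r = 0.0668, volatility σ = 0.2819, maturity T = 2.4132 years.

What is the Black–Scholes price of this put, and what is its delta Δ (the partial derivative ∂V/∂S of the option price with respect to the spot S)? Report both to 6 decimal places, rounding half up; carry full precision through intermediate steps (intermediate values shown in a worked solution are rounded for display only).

σ√T = 0.2819·√2.4132 = 0.437917
d₁ = (ln(S/K) + (r+σ²/2)T) / (σ√T) = (ln(162.84/176.93) + (0.0668+0.2819²/2)·2.4132) / 0.437917 = (-0.082986 + 0.257087) / 0.437917 = 0.397567
d₂ = d₁ − σ√T = 0.397567 − 0.437917 = -0.040350
e^{−rT} = e^{−0.0668·2.4132} = 0.851120
N(−d₁) = 0.345475,  N(−d₂) = 0.516093
Put price V = K·e^{−rT}·N(−d₂) − S·N(−d₁) = 77.717772 − 56.257098 = 21.460674
Δ = −N(−d₁) = -0.345475

price = 21.460674
Δ = -0.345475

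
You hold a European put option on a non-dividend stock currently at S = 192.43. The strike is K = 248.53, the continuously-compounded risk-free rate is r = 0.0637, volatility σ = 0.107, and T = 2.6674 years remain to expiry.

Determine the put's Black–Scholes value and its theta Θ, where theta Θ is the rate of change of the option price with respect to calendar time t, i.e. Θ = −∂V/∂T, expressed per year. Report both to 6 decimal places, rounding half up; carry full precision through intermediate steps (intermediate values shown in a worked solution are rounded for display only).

σ√T = 0.107·√2.6674 = 0.174754
d₁ = (ln(S/K) + (r+σ²/2)T) / (σ√T) = (ln(192.43/248.53) + (0.0637+0.107²/2)·2.6674) / 0.174754 = (-0.255831 + 0.185183) / 0.174754 = -0.404272
d₂ = d₁ − σ√T = -0.404272 − 0.174754 = -0.579026
e^{−rT} = e^{−0.0637·2.6674} = 0.843738
N(−d₁) = 0.656994,  N(−d₂) = 0.718714
Put price V = K·e^{−rT}·N(−d₂) − S·N(−d₁) = 150.710175 − 126.425260 = 24.284915
φ(d₁) = (1/√(2π))·e^{−d₁²/2} = 0.367638
Θ = −S·φ(d₁)·σ/(2√T) + r·K·e^{−rT}·N(−d₂) = −2.317411 + 9.600238 = 7.282828

price = 24.284915
Θ = 7.282828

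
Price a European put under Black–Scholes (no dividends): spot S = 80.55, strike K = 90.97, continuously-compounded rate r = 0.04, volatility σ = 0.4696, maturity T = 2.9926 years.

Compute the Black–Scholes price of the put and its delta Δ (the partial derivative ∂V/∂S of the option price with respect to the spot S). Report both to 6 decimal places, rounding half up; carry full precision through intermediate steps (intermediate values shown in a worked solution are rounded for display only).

price = 25.508204
Δ = -0.343185

σ√T = 0.4696·√2.9926 = 0.812367
d₁ = (ln(S/K) + (r+σ²/2)T) / (σ√T) = (ln(80.55/90.97) + (0.04+0.4696²/2)·2.9926) / 0.812367 = (-0.121652 + 0.449674) / 0.812367 = 0.403786
d₂ = d₁ − σ√T = 0.403786 − 0.812367 = -0.408581
e^{−rT} = e^{−0.04·2.9926} = 0.887183
N(−d₁) = 0.343185,  N(−d₂) = 0.658576
Put price V = K·e^{−rT}·N(−d₂) − S·N(−d₁) = 53.151756 − 27.643552 = 25.508204
Δ = −N(−d₁) = -0.343185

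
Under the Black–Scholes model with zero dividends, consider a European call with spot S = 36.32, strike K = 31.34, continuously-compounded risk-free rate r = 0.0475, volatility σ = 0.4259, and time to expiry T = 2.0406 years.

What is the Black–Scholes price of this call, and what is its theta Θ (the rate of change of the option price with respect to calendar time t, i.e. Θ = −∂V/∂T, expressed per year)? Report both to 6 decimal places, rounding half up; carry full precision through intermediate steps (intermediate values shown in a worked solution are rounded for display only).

σ√T = 0.4259·√2.0406 = 0.608396
d₁ = (ln(S/K) + (r+σ²/2)T) / (σ√T) = (ln(36.32/31.34) + (0.0475+0.4259²/2)·2.0406) / 0.608396 = (0.147473 + 0.282002) / 0.608396 = 0.705913
d₂ = d₁ − σ√T = 0.705913 − 0.608396 = 0.097517
e^{−rT} = e^{−0.0475·2.0406} = 0.907621
N(d₁) = 0.759879,  N(d₂) = 0.538842
Call price V = S·N(d₁) − K·e^{−rT}·N(d₂) = 27.598801 − 15.327272 = 12.271528
φ(d₁) = (1/√(2π))·e^{−d₁²/2} = 0.310959
Θ = −S·φ(d₁)·σ/(2√T) − r·K·e^{−rT}·N(d₂) = −1.683632 − 0.728045 = -2.411678

price = 12.271528
Θ = -2.411678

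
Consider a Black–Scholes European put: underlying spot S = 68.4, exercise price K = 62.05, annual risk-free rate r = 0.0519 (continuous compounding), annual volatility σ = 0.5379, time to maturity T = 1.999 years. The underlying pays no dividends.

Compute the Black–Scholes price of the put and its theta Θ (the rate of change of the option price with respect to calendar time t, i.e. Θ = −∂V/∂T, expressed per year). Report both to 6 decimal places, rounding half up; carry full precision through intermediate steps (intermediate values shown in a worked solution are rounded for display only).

price = 12.792238
Θ = -2.631251

σ√T = 0.5379·√1.999 = 0.760515
d₁ = (ln(S/K) + (r+σ²/2)T) / (σ√T) = (ln(68.4/62.05) + (0.0519+0.5379²/2)·1.999) / 0.760515 = (0.097432 + 0.392940) / 0.760515 = 0.644789
d₂ = d₁ − σ√T = 0.644789 − 0.760515 = -0.115726
e^{−rT} = e^{−0.0519·1.999} = 0.901452
N(−d₁) = 0.259532,  N(−d₂) = 0.546065
Put price V = K·e^{−rT}·N(−d₂) − S·N(−d₁) = 30.544217 − 17.751979 = 12.792238
φ(d₁) = (1/√(2π))·e^{−d₁²/2} = 0.324064
Θ = −S·φ(d₁)·σ/(2√T) + r·K·e^{−rT}·N(−d₂) = −4.216495 + 1.585245 = -2.631251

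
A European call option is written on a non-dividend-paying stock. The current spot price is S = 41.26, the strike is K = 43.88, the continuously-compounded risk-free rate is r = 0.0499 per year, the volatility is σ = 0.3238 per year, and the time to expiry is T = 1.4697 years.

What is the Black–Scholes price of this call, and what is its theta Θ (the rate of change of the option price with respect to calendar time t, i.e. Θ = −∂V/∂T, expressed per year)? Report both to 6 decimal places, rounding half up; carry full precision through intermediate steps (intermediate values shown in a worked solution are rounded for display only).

price = 6.626924
Θ = -3.025695

σ√T = 0.3238·√1.4697 = 0.392547
d₁ = (ln(S/K) + (r+σ²/2)T) / (σ√T) = (ln(41.26/43.88) + (0.0499+0.3238²/2)·1.4697) / 0.392547 = (-0.061565 + 0.150384) / 0.392547 = 0.226264
d₂ = d₁ − σ√T = 0.226264 − 0.392547 = -0.166282
e^{−rT} = e^{−0.0499·1.4697} = 0.929287
N(d₁) = 0.589502,  N(d₂) = 0.433967
Call price V = S·N(d₁) − K·e^{−rT}·N(d₂) = 24.322857 − 17.695933 = 6.626924
φ(d₁) = (1/√(2π))·e^{−d₁²/2} = 0.388860
Θ = −S·φ(d₁)·σ/(2√T) − r·K·e^{−rT}·N(d₂) = −2.142668 − 0.883027 = -3.025695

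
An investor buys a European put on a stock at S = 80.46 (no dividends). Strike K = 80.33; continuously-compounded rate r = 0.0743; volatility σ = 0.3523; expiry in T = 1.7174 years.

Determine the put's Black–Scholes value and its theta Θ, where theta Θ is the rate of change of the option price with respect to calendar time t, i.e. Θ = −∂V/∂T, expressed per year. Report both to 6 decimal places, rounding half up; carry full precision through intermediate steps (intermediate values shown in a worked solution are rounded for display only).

price = 9.448727
Θ = -1.262989

σ√T = 0.3523·√1.7174 = 0.461688
d₁ = (ln(S/K) + (r+σ²/2)T) / (σ√T) = (ln(80.46/80.33) + (0.0743+0.3523²/2)·1.7174) / 0.461688 = (0.001617 + 0.234181) / 0.461688 = 0.510730
d₂ = d₁ − σ√T = 0.510730 − 0.461688 = 0.049042
e^{−rT} = e^{−0.0743·1.7174} = 0.880203
N(−d₁) = 0.304770,  N(−d₂) = 0.480443
Put price V = K·e^{−rT}·N(−d₂) − S·N(−d₁) = 33.970536 − 24.521809 = 9.448727
φ(d₁) = (1/√(2π))·e^{−d₁²/2} = 0.350161
Θ = −S·φ(d₁)·σ/(2√T) + r·K·e^{−rT}·N(−d₂) = −3.787000 + 2.524011 = -1.262989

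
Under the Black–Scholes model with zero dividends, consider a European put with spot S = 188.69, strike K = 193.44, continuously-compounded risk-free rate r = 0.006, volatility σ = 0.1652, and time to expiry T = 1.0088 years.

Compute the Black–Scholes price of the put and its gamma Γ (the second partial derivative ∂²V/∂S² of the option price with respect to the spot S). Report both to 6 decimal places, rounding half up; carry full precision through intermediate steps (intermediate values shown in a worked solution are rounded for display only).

price = 14.466377
Γ = 0.012736

σ√T = 0.1652·√1.0088 = 0.165925
d₁ = (ln(S/K) + (r+σ²/2)T) / (σ√T) = (ln(188.69/193.44) + (0.006+0.1652²/2)·1.0088) / 0.165925 = (-0.024862 + 0.019818) / 0.165925 = -0.030396
d₂ = d₁ − σ√T = -0.030396 − 0.165925 = -0.196322
e^{−rT} = e^{−0.006·1.0088} = 0.993965
N(−d₁) = 0.512125,  N(−d₂) = 0.577821
Put price V = K·e^{−rT}·N(−d₂) − S·N(−d₁) = 111.099156 − 96.632779 = 14.466377
φ(d₁) = (1/√(2π))·e^{−d₁²/2} = 0.398758
Γ = φ(d₁) / (S·σ·√T) = 0.012736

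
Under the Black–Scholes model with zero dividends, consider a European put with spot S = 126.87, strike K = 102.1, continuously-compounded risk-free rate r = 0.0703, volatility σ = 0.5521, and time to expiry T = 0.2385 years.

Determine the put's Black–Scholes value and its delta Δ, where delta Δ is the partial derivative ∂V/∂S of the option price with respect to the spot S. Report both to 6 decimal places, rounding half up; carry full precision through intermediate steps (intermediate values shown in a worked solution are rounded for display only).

σ√T = 0.5521·√0.2385 = 0.269626
d₁ = (ln(S/K) + (r+σ²/2)T) / (σ√T) = (ln(126.87/102.1) + (0.0703+0.5521²/2)·0.2385) / 0.269626 = (0.217210 + 0.053116) / 0.269626 = 1.002595
d₂ = d₁ − σ√T = 1.002595 − 0.269626 = 0.732969
e^{−rT} = e^{−0.0703·0.2385} = 0.983373
N(−d₁) = 0.158028,  N(−d₂) = 0.231789
Put price V = K·e^{−rT}·N(−d₂) − S·N(−d₁) = 23.272132 − 20.049021 = 3.223111
Δ = −N(−d₁) = -0.158028

price = 3.223111
Δ = -0.158028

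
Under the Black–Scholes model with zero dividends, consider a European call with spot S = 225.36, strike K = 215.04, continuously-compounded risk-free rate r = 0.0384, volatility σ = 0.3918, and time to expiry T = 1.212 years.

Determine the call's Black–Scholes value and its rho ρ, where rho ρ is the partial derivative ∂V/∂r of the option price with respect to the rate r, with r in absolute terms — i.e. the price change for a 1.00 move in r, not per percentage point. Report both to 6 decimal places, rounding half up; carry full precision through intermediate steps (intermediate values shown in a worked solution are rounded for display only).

σ√T = 0.3918·√1.212 = 0.431336
d₁ = (ln(S/K) + (r+σ²/2)T) / (σ√T) = (ln(225.36/215.04) + (0.0384+0.3918²/2)·1.212) / 0.431336 = (0.046875 + 0.139566) / 0.431336 = 0.432241
d₂ = d₁ − σ√T = 0.432241 − 0.431336 = 0.000905
e^{−rT} = e^{−0.0384·1.212} = 0.954526
N(d₁) = 0.667217,  N(d₂) = 0.500361
Call price V = S·N(d₁) − K·e^{−rT}·N(d₂) = 150.364019 − 102.704725 = 47.659294
ρ = K·T·e^{−rT}·N(d₂) = 124.478127

price = 47.659294
ρ = 124.478127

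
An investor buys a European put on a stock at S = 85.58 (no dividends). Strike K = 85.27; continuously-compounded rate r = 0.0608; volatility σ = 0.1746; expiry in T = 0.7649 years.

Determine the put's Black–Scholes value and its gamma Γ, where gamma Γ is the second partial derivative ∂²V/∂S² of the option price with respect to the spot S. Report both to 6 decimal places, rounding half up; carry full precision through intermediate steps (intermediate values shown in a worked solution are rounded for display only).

σ√T = 0.1746·√0.7649 = 0.152703
d₁ = (ln(S/K) + (r+σ²/2)T) / (σ√T) = (ln(85.58/85.27) + (0.0608+0.1746²/2)·0.7649) / 0.152703 = (0.003629 + 0.058165) / 0.152703 = 0.404668
d₂ = d₁ − σ√T = 0.404668 − 0.152703 = 0.251965
e^{−rT} = e^{−0.0608·0.7649} = 0.954559
N(−d₁) = 0.342861,  N(−d₂) = 0.400534
Put price V = K·e^{−rT}·N(−d₂) − S·N(−d₁) = 32.601552 − 29.342023 = 3.259528
φ(d₁) = (1/√(2π))·e^{−d₁²/2} = 0.367579
Γ = φ(d₁) / (S·σ·√T) = 0.028128

price = 3.259528
Γ = 0.028128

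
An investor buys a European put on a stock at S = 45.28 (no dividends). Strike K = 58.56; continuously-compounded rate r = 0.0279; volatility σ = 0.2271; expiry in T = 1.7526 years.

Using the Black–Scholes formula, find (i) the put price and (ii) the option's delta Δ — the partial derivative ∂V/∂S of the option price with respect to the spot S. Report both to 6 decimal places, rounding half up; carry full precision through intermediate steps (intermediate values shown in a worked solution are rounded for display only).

price = 12.656589
Δ = -0.706254

σ√T = 0.2271·√1.7526 = 0.300648
d₁ = (ln(S/K) + (r+σ²/2)T) / (σ√T) = (ln(45.28/58.56) + (0.0279+0.2271²/2)·1.7526) / 0.300648 = (-0.257186 + 0.094092) / 0.300648 = -0.542475
d₂ = d₁ − σ√T = -0.542475 − 0.300648 = -0.843124
e^{−rT} = e^{−0.0279·1.7526} = 0.952279
N(−d₁) = 0.706254,  N(−d₂) = 0.800420
Put price V = K·e^{−rT}·N(−d₂) − S·N(−d₁) = 44.635793 − 31.979203 = 12.656589
Δ = −N(−d₁) = -0.706254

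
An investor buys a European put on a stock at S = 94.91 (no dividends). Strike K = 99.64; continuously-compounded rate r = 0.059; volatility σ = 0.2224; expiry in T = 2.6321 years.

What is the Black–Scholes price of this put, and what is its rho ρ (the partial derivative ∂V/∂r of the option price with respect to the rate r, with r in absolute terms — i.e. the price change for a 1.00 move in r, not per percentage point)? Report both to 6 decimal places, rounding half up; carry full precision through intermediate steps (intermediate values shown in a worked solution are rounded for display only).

price = 8.652663
ρ = -101.973344

σ√T = 0.2224·√2.6321 = 0.360816
d₁ = (ln(S/K) + (r+σ²/2)T) / (σ√T) = (ln(94.91/99.64) + (0.059+0.2224²/2)·2.6321) / 0.360816 = (-0.048635 + 0.220388) / 0.360816 = 0.476014
d₂ = d₁ − σ√T = 0.476014 − 0.360816 = 0.115198
e^{−rT} = e^{−0.059·2.6321} = 0.856164
N(−d₁) = 0.317032,  N(−d₂) = 0.454144
Put price V = K·e^{−rT}·N(−d₂) − S·N(−d₁) = 38.742200 − 30.089536 = 8.652663
ρ = −K·T·e^{−rT}·N(−d₂) = -101.973344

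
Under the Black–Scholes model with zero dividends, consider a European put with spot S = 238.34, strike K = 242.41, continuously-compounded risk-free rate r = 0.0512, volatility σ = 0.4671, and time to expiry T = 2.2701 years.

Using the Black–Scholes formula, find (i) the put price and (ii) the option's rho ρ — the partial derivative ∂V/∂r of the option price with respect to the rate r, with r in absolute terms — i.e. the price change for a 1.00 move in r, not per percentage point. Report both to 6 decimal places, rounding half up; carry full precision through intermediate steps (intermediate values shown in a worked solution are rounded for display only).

price = 51.793290
ρ = -285.851760

σ√T = 0.4671·√2.2701 = 0.703773
d₁ = (ln(S/K) + (r+σ²/2)T) / (σ√T) = (ln(238.34/242.41) + (0.0512+0.4671²/2)·2.2701) / 0.703773 = (-0.016932 + 0.363877) / 0.703773 = 0.492979
d₂ = d₁ − σ√T = 0.492979 − 0.703773 = -0.210794
e^{−rT} = e^{−0.0512·2.2701} = 0.890271
N(−d₁) = 0.311014,  N(−d₂) = 0.583476
Put price V = K·e^{−rT}·N(−d₂) − S·N(−d₁) = 125.920338 − 74.127048 = 51.793290
ρ = −K·T·e^{−rT}·N(−d₂) = -285.851760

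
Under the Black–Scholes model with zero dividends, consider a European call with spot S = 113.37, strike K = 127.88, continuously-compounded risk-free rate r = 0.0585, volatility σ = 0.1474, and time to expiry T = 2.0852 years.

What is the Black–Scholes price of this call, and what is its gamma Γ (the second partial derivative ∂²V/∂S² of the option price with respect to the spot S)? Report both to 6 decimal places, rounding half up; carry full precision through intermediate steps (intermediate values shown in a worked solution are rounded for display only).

σ√T = 0.1474·√2.0852 = 0.212849
d₁ = (ln(S/K) + (r+σ²/2)T) / (σ√T) = (ln(113.37/127.88) + (0.0585+0.1474²/2)·2.0852) / 0.212849 = (-0.120436 + 0.144637) / 0.212849 = 0.113700
d₂ = d₁ − σ√T = 0.113700 − 0.212849 = -0.099148
e^{−rT} = e^{−0.0585·2.0852} = 0.885162
N(d₁) = 0.545262,  N(d₂) = 0.460510
Call price V = S·N(d₁) − K·e^{−rT}·N(d₂) = 61.816393 − 52.127250 = 9.689143
φ(d₁) = (1/√(2π))·e^{−d₁²/2} = 0.396372
Γ = φ(d₁) / (S·σ·√T) = 0.016426

price = 9.689143
Γ = 0.016426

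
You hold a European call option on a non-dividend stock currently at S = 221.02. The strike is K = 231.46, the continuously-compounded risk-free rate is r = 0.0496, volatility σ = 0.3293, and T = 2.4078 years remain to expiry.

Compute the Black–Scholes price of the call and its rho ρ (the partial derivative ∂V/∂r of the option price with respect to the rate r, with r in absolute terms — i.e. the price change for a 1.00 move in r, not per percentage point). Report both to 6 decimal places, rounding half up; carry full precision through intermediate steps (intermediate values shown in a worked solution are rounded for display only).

price = 51.234567
ρ = 225.216205

σ√T = 0.3293·√2.4078 = 0.510978
d₁ = (ln(S/K) + (r+σ²/2)T) / (σ√T) = (ln(221.02/231.46) + (0.0496+0.3293²/2)·2.4078) / 0.510978 = (-0.046154 + 0.249976) / 0.510978 = 0.398886
d₂ = d₁ − σ√T = 0.398886 − 0.510978 = -0.112091
e^{−rT} = e^{−0.0496·2.4078} = 0.887429
N(d₁) = 0.655012,  N(d₂) = 0.455376
Call price V = S·N(d₁) − K·e^{−rT}·N(d₂) = 144.770660 − 93.536093 = 51.234567
ρ = K·T·e^{−rT}·N(d₂) = 225.216205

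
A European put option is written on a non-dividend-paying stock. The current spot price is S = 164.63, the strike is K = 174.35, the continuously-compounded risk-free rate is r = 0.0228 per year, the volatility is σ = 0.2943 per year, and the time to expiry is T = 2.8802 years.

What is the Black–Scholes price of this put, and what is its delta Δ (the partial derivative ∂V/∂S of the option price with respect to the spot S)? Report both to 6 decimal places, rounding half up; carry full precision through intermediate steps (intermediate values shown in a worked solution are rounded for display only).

σ√T = 0.2943·√2.8802 = 0.499461
d₁ = (ln(S/K) + (r+σ²/2)T) / (σ√T) = (ln(164.63/174.35) + (0.0228+0.2943²/2)·2.8802) / 0.499461 = (-0.057364 + 0.190399) / 0.499461 = 0.266357
d₂ = d₁ − σ√T = 0.266357 − 0.499461 = -0.233104
e^{−rT} = e^{−0.0228·2.8802} = 0.936441
N(−d₁) = 0.394982,  N(−d₂) = 0.592160
Put price V = K·e^{−rT}·N(−d₂) − S·N(−d₁) = 96.681031 − 65.025906 = 31.655125
Δ = −N(−d₁) = -0.394982

price = 31.655125
Δ = -0.394982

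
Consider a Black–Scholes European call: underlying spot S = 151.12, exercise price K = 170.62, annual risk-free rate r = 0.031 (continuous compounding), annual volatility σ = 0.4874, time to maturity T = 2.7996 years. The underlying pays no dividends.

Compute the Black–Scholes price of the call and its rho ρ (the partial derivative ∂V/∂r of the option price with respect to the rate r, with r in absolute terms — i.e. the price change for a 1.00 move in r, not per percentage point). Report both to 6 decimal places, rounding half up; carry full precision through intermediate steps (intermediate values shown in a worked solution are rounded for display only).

σ√T = 0.4874·√2.7996 = 0.815518
d₁ = (ln(S/K) + (r+σ²/2)T) / (σ√T) = (ln(151.12/170.62) + (0.031+0.4874²/2)·2.7996) / 0.815518 = (-0.121365 + 0.419322) / 0.815518 = 0.365360
d₂ = d₁ − σ√T = 0.365360 − 0.815518 = -0.450158
e^{−rT} = e^{−0.031·2.7996} = 0.916872
N(d₁) = 0.642579,  N(d₂) = 0.326298
Call price V = S·N(d₁) − K·e^{−rT}·N(d₂) = 97.106491 − 51.045022 = 46.061469
ρ = K·T·e^{−rT}·N(d₂) = 142.905644

price = 46.061469
ρ = 142.905644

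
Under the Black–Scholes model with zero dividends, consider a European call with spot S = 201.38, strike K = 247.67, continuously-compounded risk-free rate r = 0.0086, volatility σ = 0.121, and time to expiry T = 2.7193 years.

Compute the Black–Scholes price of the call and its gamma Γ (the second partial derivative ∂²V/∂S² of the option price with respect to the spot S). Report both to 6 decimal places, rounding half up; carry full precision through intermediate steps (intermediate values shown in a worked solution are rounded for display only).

price = 4.252508
Γ = 0.007094

σ√T = 0.121·√2.7193 = 0.199533
d₁ = (ln(S/K) + (r+σ²/2)T) / (σ√T) = (ln(201.38/247.67) + (0.0086+0.121²/2)·2.7193) / 0.199533 = (-0.206904 + 0.043293) / 0.199533 = -0.819971
d₂ = d₁ − σ√T = -0.819971 − 0.199533 = -1.019503
e^{−rT} = e^{−0.0086·2.7193} = 0.976885
N(d₁) = 0.206116,  N(d₂) = 0.153982
Call price V = S·N(d₁) − K·e^{−rT}·N(d₂) = 41.507717 − 37.255209 = 4.252508
φ(d₁) = (1/√(2π))·e^{−d₁²/2} = 0.285043
Γ = φ(d₁) / (S·σ·√T) = 0.007094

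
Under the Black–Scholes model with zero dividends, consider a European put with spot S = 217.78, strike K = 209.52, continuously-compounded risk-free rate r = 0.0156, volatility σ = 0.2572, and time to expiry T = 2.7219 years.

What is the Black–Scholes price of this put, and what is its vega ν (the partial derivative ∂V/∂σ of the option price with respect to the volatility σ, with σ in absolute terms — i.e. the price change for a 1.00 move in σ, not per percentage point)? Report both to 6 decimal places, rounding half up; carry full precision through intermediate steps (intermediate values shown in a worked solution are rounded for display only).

σ√T = 0.2572·√2.7219 = 0.424333
d₁ = (ln(S/K) + (r+σ²/2)T) / (σ√T) = (ln(217.78/209.52) + (0.0156+0.2572²/2)·2.7219) / 0.424333 = (0.038666 + 0.132491) / 0.424333 = 0.403356
d₂ = d₁ − σ√T = 0.403356 − 0.424333 = -0.020978
e^{−rT} = e^{−0.0156·2.7219} = 0.958427
N(−d₁) = 0.343343,  N(−d₂) = 0.508368
Put price V = K·e^{−rT}·N(−d₂) − S·N(−d₁) = 102.085266 − 74.773313 = 27.311954
φ(d₁) = (1/√(2π))·e^{−d₁²/2} = 0.367774
ν = S·φ(d₁)·√T = 132.140279

price = 27.311954
ν = 132.140279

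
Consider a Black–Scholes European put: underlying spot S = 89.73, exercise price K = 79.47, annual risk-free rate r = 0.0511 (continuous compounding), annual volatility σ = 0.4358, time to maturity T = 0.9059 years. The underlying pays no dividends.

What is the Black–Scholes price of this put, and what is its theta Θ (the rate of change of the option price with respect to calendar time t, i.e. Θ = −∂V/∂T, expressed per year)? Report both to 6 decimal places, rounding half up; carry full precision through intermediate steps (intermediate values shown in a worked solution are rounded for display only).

σ√T = 0.4358·√0.9059 = 0.414789
d₁ = (ln(S/K) + (r+σ²/2)T) / (σ√T) = (ln(89.73/79.47) + (0.0511+0.4358²/2)·0.9059) / 0.414789 = (0.121426 + 0.132316) / 0.414789 = 0.611738
d₂ = d₁ − σ√T = 0.611738 − 0.414789 = 0.196948
e^{−rT} = e^{−0.0511·0.9059} = 0.954764
N(−d₁) = 0.270356,  N(−d₂) = 0.421934
Put price V = K·e^{−rT}·N(−d₂) − S·N(−d₁) = 32.014266 − 24.259019 = 7.755248
φ(d₁) = (1/√(2π))·e^{−d₁²/2} = 0.330863
Θ = −S·φ(d₁)·σ/(2√T) + r·K·e^{−rT}·N(−d₂) = −6.796783 + 1.635929 = -5.160854

price = 7.755248
Θ = -5.160854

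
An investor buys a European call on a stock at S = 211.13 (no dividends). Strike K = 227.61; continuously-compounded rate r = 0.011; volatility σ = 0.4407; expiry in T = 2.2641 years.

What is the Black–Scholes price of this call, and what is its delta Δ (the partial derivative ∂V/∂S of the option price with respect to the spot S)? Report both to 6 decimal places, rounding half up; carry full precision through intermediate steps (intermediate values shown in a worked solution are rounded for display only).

price = 50.975175
Δ = 0.600937

σ√T = 0.4407·√2.2641 = 0.663118
d₁ = (ln(S/K) + (r+σ²/2)T) / (σ√T) = (ln(211.13/227.61) + (0.011+0.4407²/2)·2.2641) / 0.663118 = (-0.075160 + 0.244768) / 0.663118 = 0.255774
d₂ = d₁ − σ√T = 0.255774 − 0.663118 = -0.407344
e^{−rT} = e^{−0.011·2.2641} = 0.975402
N(d₁) = 0.600937,  N(d₂) = 0.341878
Call price V = S·N(d₁) − K·e^{−rT}·N(d₂) = 126.875890 − 75.900715 = 50.975175
Δ = N(d₁) = 0.600937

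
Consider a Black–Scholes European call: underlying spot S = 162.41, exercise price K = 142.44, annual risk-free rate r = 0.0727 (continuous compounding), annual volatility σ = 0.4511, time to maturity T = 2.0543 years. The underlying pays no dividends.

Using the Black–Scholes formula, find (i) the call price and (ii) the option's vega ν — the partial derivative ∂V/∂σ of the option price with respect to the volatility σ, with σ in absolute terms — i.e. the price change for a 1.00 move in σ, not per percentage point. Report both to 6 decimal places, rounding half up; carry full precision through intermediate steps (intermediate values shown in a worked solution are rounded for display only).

σ√T = 0.4511·√2.0543 = 0.646554
d₁ = (ln(S/K) + (r+σ²/2)T) / (σ√T) = (ln(162.41/142.44) + (0.0727+0.4511²/2)·2.0543) / 0.646554 = (0.131203 + 0.358364) / 0.646554 = 0.757194
d₂ = d₁ − σ√T = 0.757194 − 0.646554 = 0.110640
e^{−rT} = e^{−0.0727·2.0543} = 0.861270
N(d₁) = 0.775533,  N(d₂) = 0.544049
Call price V = S·N(d₁) − K·e^{−rT}·N(d₂) = 125.954343 − 66.743538 = 59.210805
φ(d₁) = (1/√(2π))·e^{−d₁²/2} = 0.299509
ν = S·φ(d₁)·√T = 69.719614

price = 59.210805
ν = 69.719614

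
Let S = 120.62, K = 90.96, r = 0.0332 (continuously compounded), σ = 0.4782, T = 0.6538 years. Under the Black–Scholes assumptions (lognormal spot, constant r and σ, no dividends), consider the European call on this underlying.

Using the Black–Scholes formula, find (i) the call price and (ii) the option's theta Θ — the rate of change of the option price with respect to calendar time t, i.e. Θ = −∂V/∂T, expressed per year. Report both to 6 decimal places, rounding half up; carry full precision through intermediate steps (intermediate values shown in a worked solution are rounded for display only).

price = 36.494970
Θ = -10.946001

σ√T = 0.4782·√0.6538 = 0.386662
d₁ = (ln(S/K) + (r+σ²/2)T) / (σ√T) = (ln(120.62/90.96) + (0.0332+0.4782²/2)·0.6538) / 0.386662 = (0.282225 + 0.096460) / 0.386662 = 0.979369
d₂ = d₁ − σ√T = 0.979369 − 0.386662 = 0.592707
e^{−rT} = e^{−0.0332·0.6538} = 0.978528
N(d₁) = 0.836301,  N(d₂) = 0.723311
Call price V = S·N(d₁) − K·e^{−rT}·N(d₂) = 100.874654 − 64.379684 = 36.494970
φ(d₁) = (1/√(2π))·e^{−d₁²/2} = 0.246962
Θ = −S·φ(d₁)·σ/(2√T) − r·K·e^{−rT}·N(d₂) = −8.808595 − 2.137406 = -10.946001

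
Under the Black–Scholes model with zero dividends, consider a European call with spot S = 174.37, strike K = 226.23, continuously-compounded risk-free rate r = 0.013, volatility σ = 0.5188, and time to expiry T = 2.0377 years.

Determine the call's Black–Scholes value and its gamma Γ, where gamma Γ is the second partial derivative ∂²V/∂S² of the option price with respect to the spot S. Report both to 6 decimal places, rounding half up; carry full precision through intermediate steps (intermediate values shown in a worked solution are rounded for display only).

price = 36.703424
Γ = 0.003085

σ√T = 0.5188·√2.0377 = 0.740577
d₁ = (ln(S/K) + (r+σ²/2)T) / (σ√T) = (ln(174.37/226.23) + (0.013+0.5188²/2)·2.0377) / 0.740577 = (-0.260373 + 0.300717) / 0.740577 = 0.054477
d₂ = d₁ − σ√T = 0.054477 − 0.740577 = -0.686100
e^{−rT} = e^{−0.013·2.0377} = 0.973858
N(d₁) = 0.521722,  N(d₂) = 0.246325
Call price V = S·N(d₁) − K·e^{−rT}·N(d₂) = 90.972739 − 54.269314 = 36.703424
φ(d₁) = (1/√(2π))·e^{−d₁²/2} = 0.398351
Γ = φ(d₁) / (S·σ·√T) = 0.003085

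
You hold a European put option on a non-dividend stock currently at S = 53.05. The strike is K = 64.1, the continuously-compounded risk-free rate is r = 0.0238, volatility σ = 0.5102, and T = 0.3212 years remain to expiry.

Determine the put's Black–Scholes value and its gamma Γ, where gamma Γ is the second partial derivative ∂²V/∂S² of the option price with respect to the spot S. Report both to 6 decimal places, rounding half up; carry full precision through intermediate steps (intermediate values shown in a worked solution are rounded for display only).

σ√T = 0.5102·√0.3212 = 0.289153
d₁ = (ln(S/K) + (r+σ²/2)T) / (σ√T) = (ln(53.05/64.1) + (0.0238+0.5102²/2)·0.3212) / 0.289153 = (-0.189209 + 0.049449) / 0.289153 = -0.483343
d₂ = d₁ − σ√T = -0.483343 − 0.289153 = -0.772496
e^{−rT} = e^{−0.0238·0.3212} = 0.992385
N(−d₁) = 0.685574,  N(−d₂) = 0.780090
Put price V = K·e^{−rT}·N(−d₂) − S·N(−d₁) = 49.622944 − 36.369686 = 13.253258
φ(d₁) = (1/√(2π))·e^{−d₁²/2} = 0.354961
Γ = φ(d₁) / (S·σ·√T) = 0.023140

price = 13.253258
Γ = 0.023140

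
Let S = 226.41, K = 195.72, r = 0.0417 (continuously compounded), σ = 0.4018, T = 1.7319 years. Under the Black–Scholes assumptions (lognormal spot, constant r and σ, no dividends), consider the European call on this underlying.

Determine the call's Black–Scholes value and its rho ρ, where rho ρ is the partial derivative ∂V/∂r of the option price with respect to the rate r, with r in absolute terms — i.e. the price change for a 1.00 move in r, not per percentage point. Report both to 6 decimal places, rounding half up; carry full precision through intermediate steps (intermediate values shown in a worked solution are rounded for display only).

price = 68.218416
ρ = 176.184881

σ√T = 0.4018·√1.7319 = 0.528776
d₁ = (ln(S/K) + (r+σ²/2)T) / (σ√T) = (ln(226.41/195.72) + (0.0417+0.4018²/2)·1.7319) / 0.528776 = (0.145662 + 0.212022) / 0.528776 = 0.676439
d₂ = d₁ − σ√T = 0.676439 − 0.528776 = 0.147664
e^{−rT} = e^{−0.0417·1.7319} = 0.930326
N(d₁) = 0.750619,  N(d₂) = 0.558696
Call price V = S·N(d₁) − K·e^{−rT}·N(d₂) = 169.947662 − 101.729246 = 68.218416
ρ = K·T·e^{−rT}·N(d₂) = 176.184881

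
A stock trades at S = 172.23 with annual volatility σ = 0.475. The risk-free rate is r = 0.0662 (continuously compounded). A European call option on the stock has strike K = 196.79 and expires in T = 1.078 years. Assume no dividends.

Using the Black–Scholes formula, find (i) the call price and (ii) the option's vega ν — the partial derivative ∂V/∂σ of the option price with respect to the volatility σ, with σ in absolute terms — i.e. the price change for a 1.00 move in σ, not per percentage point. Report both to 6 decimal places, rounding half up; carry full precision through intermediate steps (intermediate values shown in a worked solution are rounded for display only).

σ√T = 0.475·√1.078 = 0.493177
d₁ = (ln(S/K) + (r+σ²/2)T) / (σ√T) = (ln(172.23/196.79) + (0.0662+0.475²/2)·1.078) / 0.493177 = (-0.133306 + 0.192975) / 0.493177 = 0.120989
d₂ = d₁ − σ√T = 0.120989 − 0.493177 = -0.372188
e^{−rT} = e^{−0.0662·1.078} = 0.931123
N(d₁) = 0.548150,  N(d₂) = 0.354876
Call price V = S·N(d₁) − K·e^{−rT}·N(d₂) = 94.407907 − 65.026048 = 29.381859
φ(d₁) = (1/√(2π))·e^{−d₁²/2} = 0.396033
ν = S·φ(d₁)·√T = 70.818963

price = 29.381859
ν = 70.818963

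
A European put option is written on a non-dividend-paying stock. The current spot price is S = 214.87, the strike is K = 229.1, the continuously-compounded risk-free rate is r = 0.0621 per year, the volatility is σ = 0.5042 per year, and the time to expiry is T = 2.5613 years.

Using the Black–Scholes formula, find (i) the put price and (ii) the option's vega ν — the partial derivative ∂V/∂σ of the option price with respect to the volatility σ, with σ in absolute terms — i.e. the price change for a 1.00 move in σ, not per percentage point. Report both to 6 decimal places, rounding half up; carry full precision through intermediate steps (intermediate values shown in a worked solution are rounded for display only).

σ√T = 0.5042·√2.5613 = 0.806925
d₁ = (ln(S/K) + (r+σ²/2)T) / (σ√T) = (ln(214.87/229.1) + (0.0621+0.5042²/2)·2.5613) / 0.806925 = (-0.064125 + 0.484621) / 0.806925 = 0.521108
d₂ = d₁ − σ√T = 0.521108 − 0.806925 = -0.285817
e^{−rT} = e^{−0.0621·2.5613} = 0.852948
N(−d₁) = 0.301146,  N(−d₂) = 0.612491
Put price V = K·e^{−rT}·N(−d₂) − S·N(−d₁) = 119.687039 − 64.707174 = 54.979865
φ(d₁) = (1/√(2π))·e^{−d₁²/2} = 0.348292
ν = S·φ(d₁)·√T = 119.770240

price = 54.979865
ν = 119.770240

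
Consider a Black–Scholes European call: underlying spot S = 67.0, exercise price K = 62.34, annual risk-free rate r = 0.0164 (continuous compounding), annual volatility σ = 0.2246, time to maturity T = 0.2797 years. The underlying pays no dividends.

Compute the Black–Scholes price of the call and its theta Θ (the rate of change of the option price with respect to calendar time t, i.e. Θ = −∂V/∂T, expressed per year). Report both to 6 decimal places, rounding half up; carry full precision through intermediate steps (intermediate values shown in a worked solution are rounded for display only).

σ√T = 0.2246·√0.2797 = 0.118783
d₁ = (ln(S/K) + (r+σ²/2)T) / (σ√T) = (ln(67.0/62.34) + (0.0164+0.2246²/2)·0.2797) / 0.118783 = (0.072089 + 0.011642) / 0.118783 = 0.704906
d₂ = d₁ − σ√T = 0.704906 − 0.118783 = 0.586123
e^{−rT} = e^{−0.0164·0.2797} = 0.995423
N(d₁) = 0.759566,  N(d₂) = 0.721103
Call price V = S·N(d₁) − K·e^{−rT}·N(d₂) = 50.890898 − 44.747854 = 6.143044
φ(d₁) = (1/√(2π))·e^{−d₁²/2} = 0.311180
Θ = −S·φ(d₁)·σ/(2√T) − r·K·e^{−rT}·N(d₂) = −4.427102 − 0.733865 = -5.160967

price = 6.143044
Θ = -5.160967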